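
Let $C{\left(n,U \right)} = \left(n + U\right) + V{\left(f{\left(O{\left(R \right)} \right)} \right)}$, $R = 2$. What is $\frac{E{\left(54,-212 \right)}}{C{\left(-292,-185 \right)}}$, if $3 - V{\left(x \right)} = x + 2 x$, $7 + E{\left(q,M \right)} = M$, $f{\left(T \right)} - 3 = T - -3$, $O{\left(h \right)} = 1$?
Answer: $\frac{73}{165} \approx 0.44242$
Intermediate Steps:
$f{\left(T \right)} = 6 + T$ ($f{\left(T \right)} = 3 + \left(T - -3\right) = 3 + \left(T + 3\right) = 3 + \left(3 + T\right) = 6 + T$)
$E{\left(q,M \right)} = -7 + M$
$V{\left(x \right)} = 3 - 3 x$ ($V{\left(x \right)} = 3 - \left(x + 2 x\right) = 3 - 3 x$)
$C{\left(n,U \right)} = -18 + U + n$ ($C{\left(n,U \right)} = \left(n + U\right) + \left(3 - 3 \left(6 + 1\right)\right) = \left(U + n\right) + \left(3 - 21\right) = \left(U + n\right) - 18 = -18 + U + n$)
$\frac{E{\left(54,-212 \right)}}{C{\left(-292,-185 \right)}} = \frac{-7 - 212}{-18 - 185 - 292} = - \frac{219}{-495} = \left(-219\right) \left(- \frac{1}{495}\right) = \frac{73}{165}$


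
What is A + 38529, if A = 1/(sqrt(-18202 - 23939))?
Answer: 38529 - I*sqrt(42141)/42141 ≈ 38529.0 - 0.0048713*I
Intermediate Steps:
A = -I*sqrt(42141)/42141 (A = 1/(sqrt(-42141)) = 1/(I*sqrt(42141)) = -I*sqrt(42141)/42141 ≈ -0.0048713*I)
A + 38529 = -I*sqrt(42141)/42141 + 38529 = 38529 - I*sqrt(42141)/42141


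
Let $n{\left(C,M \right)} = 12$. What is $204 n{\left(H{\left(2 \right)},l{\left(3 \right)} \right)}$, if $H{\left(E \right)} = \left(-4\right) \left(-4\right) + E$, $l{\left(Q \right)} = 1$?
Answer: $2448$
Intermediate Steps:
$H{\left(E \right)} = 16 + E$
$204 n{\left(H{\left(2 \right)},l{\left(3 \right)} \right)} = 204 \cdot 12 = 2448$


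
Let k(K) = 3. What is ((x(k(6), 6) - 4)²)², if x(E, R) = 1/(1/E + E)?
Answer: 1874161/10000 ≈ 187.42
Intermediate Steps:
x(E, R) = 1/(E + 1/E)
((x(k(6), 6) - 4)²)² = ((3/(1 + 3²) - 4)²)² = ((3/(1 + 9) - 4)²)² = ((3/10 - 4)²)² = ((-37/10)²)² = (1369/100)² = 1874161/10000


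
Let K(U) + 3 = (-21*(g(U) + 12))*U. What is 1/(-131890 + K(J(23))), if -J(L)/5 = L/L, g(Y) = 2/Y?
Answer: -1/130675 ≈ -7.6526e-6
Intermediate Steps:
J(L) = -5 (J(L) = -5*L/L = -5*1 = -5)
K(U) = -3 + U*(-252 - 42/U) (K(U) = -3 + (-21*(2/U + 12))*U = -3 + (-21*(12 + 2/U))*U = -3 + (-252 - 42/U)*U = -3 + U*(-252 - 42/U))
1/(-131890 + K(J(23))) = 1/(-131890 + (-45 - 252*(-5))) = 1/(-131890 + (-45 + 1260)) = 1/(-131890 + 1215) = 1/(-130675) = -1/130675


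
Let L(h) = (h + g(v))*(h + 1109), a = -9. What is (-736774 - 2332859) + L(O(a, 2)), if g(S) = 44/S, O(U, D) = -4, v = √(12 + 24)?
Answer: -9197849/3 ≈ -3.0659e+6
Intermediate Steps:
v = 6 (v = √36 = 6)
L(h) = (1109 + h)*(22/3 + h) (L(h) = (h + 44/6)*(h + 1109) = (h + 44*(⅙))*(1109 + h) = (h + 22/3)*(1109 + h) = (22/3 + h)*(1109 + h) = (1109 + h)*(22/3 + h))
(-736774 - 2332859) + L(O(a, 2)) = (-736774 - 2332859) + (24398/3 + (-4)² + (3349/3)*(-4)) = -3069633 + (24398/3 + 16 - 13396/3) = -3069633 + 11050/3 = -9197849/3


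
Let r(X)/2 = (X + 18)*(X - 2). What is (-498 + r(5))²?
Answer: 129600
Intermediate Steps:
r(X) = 2*(-2 + X)*(18 + X) (r(X) = 2*((X + 18)*(X - 2)) = 2*((18 + X)*(-2 + X)) = 2*((-2 + X)*(18 + X)) = 2*(-2 + X)*(18 + X))
(-498 + r(5))² = (-498 + (-72 + 2*5² + 32*5))² = (-498 + (-72 + 2*25 + 160))² = (-498 + (-72 + 50 + 160))² = (-498 + 138)² = (-360)² = 129600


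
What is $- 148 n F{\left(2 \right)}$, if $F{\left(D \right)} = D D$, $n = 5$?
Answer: $-2960$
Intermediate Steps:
$F{\left(D \right)} = D^{2}$
$- 148 n F{\left(2 \right)} = - 148 \cdot 5 \cdot 2^{2} = - 148 \cdot 5 \cdot 4 = \left(-148\right) 20 = -2960$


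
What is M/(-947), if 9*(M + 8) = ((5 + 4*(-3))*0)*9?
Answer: 8/947 ≈ 0.0084477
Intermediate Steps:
M = -8 (M = -8 + (((5 + 4*(-3))*0)*9)/9 = -8 + (((5 - 12)*0)*9)/9 = -8 + (-7*0*9)/9 = -8 + (0*9)/9 = -8 + (⅑)*0 = -8 + 0 = -8)
M/(-947) = -8/(-947) = -8*(-1/947) = 8/947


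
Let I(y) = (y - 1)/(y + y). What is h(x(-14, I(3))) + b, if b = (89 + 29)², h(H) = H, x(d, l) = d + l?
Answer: 41731/3 ≈ 13910.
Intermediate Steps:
I(y) = (-1 + y)/(2*y) (I(y) = (-1 + y)/((2*y)) = (-1 + y)*(1/(2*y)) = (-1 + y)/(2*y))
b = 13924 (b = 118² = 13924)
h(x(-14, I(3))) + b = (-14 + (½)*(-1 + 3)/3) + 13924 = (-14 + (½)*(⅓)*2) + 13924 = (-14 + ⅓) + 13924 = -41/3 + 13924 = 41731/3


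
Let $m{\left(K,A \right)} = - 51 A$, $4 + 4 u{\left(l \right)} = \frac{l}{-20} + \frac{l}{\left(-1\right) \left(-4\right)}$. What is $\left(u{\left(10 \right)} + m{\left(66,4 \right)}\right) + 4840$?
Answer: $\frac{9271}{2} \approx 4635.5$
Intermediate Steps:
$u{\left(l \right)} = -1 + \frac{l}{20}$ ($u{\left(l \right)} = -1 + \frac{\frac{l}{-20} + \frac{l}{\left(-1\right) \left(-4\right)}}{4} = -1 + \frac{l \left(- \frac{1}{20}\right) + \frac{l}{4}}{4} = -1 + \frac{- \frac{l}{20} + l \frac{1}{4}}{4} = -1 + \frac{- \frac{l}{20} + \frac{l}{4}}{4} = -1 + \frac{\frac{1}{5} l}{4} = -1 + \frac{l}{20}$)
$\left(u{\left(10 \right)} + m{\left(66,4 \right)}\right) + 4840 = \left(\left(-1 + \frac{1}{20} \cdot 10\right) - 204\right) + 4840 = \left(\left(-1 + \frac{1}{2}\right) - 204\right) + 4840 = \left(- \frac{1}{2} - 204\right) + 4840 = - \frac{409}{2} + 4840 = \frac{9271}{2}$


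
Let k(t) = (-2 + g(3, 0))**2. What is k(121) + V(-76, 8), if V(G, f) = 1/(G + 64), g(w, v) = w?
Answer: 11/12 ≈ 0.91667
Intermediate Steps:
V(G, f) = 1/(64 + G)
k(t) = 1 (k(t) = (-2 + 3)**2 = 1**2 = 1)
k(121) + V(-76, 8) = 1 + 1/(64 - 76) = 1 + 1/(-12) = 1 - 1/12 = 11/12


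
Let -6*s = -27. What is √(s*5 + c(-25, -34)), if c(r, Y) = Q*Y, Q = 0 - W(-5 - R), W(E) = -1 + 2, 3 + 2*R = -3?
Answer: √226/2 ≈ 7.5166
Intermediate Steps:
R = -3 (R = -3/2 + (½)*(-3) = -3/2 - 3/2 = -3)
s = 9/2 (s = -⅙*(-27) = 9/2 ≈ 4.5000)
W(E) = 1
Q = -1 (Q = 0 - 1*1 = 0 - 1 = -1)
c(r, Y) = -Y
√(s*5 + c(-25, -34)) = √((9/2)*5 - 1*(-34)) = √(45/2 + 34) = √(113/2) = √226/2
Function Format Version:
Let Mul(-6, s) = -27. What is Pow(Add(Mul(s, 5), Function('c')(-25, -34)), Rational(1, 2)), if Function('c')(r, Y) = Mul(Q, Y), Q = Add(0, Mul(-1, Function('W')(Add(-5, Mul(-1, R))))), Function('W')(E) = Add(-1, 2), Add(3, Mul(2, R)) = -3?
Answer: Mul(Rational(1, 2), Pow(226, Rational(1, 2))) ≈ 7.5166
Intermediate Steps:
R = -3 (R = Add(Rational(-3, 2), Mul(Rational(1, 2), -3)) = Add(Rational(-3, 2), Rational(-3, 2)) = -3)
s = Rational(9, 2) (s = Mul(Rational(-1, 6), -27) = Rational(9, 2) ≈ 4.5000)
Function('W')(E) = 1
Q = -1 (Q = Add(0, Mul(-1, 1)) = Add(0, -1) = -1)
Function('c')(r, Y) = Mul(-1, Y)
Pow(Add(Mul(s, 5), Function('c')(-25, -34)), Rational(1, 2)) = Pow(Add(Mul(Rational(9, 2), 5), Mul(-1, -34)), Rational(1, 2)) = Pow(Add(Rational(45, 2), 34), Rational(1, 2)) = Pow(Rational(113, 2), Rational(1, 2)) = Mul(Rational(1, 2), Pow(226, Rational(1, 2)))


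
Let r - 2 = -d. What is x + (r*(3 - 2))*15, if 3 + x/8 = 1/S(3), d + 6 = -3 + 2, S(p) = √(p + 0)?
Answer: 111 + 8*√3/3 ≈ 115.62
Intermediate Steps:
S(p) = √p
d = -7 (d = -6 + (-3 + 2) = -6 - 1 = -7)
r = 9 (r = 2 - 1*(-7) = 2 + 7 = 9)
x = -24 + 8*√3/3 (x = -24 + 8/(√3) = -24 + 8*(√3/3) = -24 + 8*√3/3 ≈ -19.381)
x + (r*(3 - 2))*15 = (-24 + 8*√3/3) + (9*(3 - 2))*15 = (-24 + 8*√3/3) + (9*1)*15 = (-24 + 8*√3/3) + 9*15 = (-24 + 8*√3/3) + 135 = 111 + 8*√3/3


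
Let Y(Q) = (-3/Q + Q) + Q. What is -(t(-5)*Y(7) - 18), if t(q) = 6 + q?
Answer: 31/7 ≈ 4.4286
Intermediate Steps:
Y(Q) = -3/Q + 2*Q (Y(Q) = (Q - 3/Q) + Q = -3/Q + 2*Q)
-(t(-5)*Y(7) - 18) = -((6 - 5)*(-3/7 + 2*7) - 18) = -(1*(-3*1/7 + 14) - 18) = -(1*(-3/7 + 14) - 18) = -(1*(95/7) - 18) = -(95/7 - 18) = -1*(-31/7) = 31/7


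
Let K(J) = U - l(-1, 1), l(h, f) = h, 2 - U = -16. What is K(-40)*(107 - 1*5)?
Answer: 1938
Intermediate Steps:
U = 18 (U = 2 - 1*(-16) = 2 + 16 = 18)
K(J) = 19 (K(J) = 18 - 1*(-1) = 18 + 1 = 19)
K(-40)*(107 - 1*5) = 19*(107 - 1*5) = 19*(107 - 5) = 19*102 = 1938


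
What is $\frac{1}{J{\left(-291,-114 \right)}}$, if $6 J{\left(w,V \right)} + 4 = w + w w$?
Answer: $\frac{3}{42193} \approx 7.1102 \cdot 10^{-5}$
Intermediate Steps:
$J{\left(w,V \right)} = - \frac{2}{3} + \frac{w}{6} + \frac{w^{2}}{6}$ ($J{\left(w,V \right)} = - \frac{2}{3} + \frac{w + w w}{6} = - \frac{2}{3} + \frac{w + w^{2}}{6} = - \frac{2}{3} + \left(\frac{w}{6} + \frac{w^{2}}{6}\right) = - \frac{2}{3} + \frac{w}{6} + \frac{w^{2}}{6}$)
$\frac{1}{J{\left(-291,-114 \right)}} = \frac{1}{- \frac{2}{3} + \frac{1}{6} \left(-291\right) + \frac{\left(-291\right)^{2}}{6}} = \frac{1}{- \frac{2}{3} - \frac{97}{2} + \frac{1}{6} \cdot 84681} = \frac{1}{- \frac{2}{3} - \frac{97}{2} + \frac{28227}{2}} = \frac{1}{\frac{42193}{3}} = \frac{3}{42193}$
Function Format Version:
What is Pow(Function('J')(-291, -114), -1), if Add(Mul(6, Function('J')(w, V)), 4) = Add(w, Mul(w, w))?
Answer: Rational(3, 42193) ≈ 7.1102e-5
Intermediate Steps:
Function('J')(w, V) = Add(Rational(-2, 3), Mul(Rational(1, 6), w), Mul(Rational(1, 6), Pow(w, 2))) (Function('J')(w, V) = Add(Rational(-2, 3), Mul(Rational(1, 6), Add(w, Mul(w, w)))) = Add(Rational(-2, 3), Mul(Rational(1, 6), Add(w, Pow(w, 2)))) = Add(Rational(-2, 3), Add(Mul(Rational(1, 6), w), Mul(Rational(1, 6), Pow(w, 2)))) = Add(Rational(-2, 3), Mul(Rational(1, 6), w), Mul(Rational(1, 6), Pow(w, 2))))
Pow(Function('J')(-291, -114), -1) = Pow(Add(Rational(-2, 3), Mul(Rational(1, 6), -291), Mul(Rational(1, 6), Pow(-291, 2))), -1) = Pow(Add(Rational(-2, 3), Rational(-97, 2), Mul(Rational(1, 6), 84681)), -1) = Pow(Add(Rational(-2, 3), Rational(-97, 2), Rational(28227, 2)), -1) = Pow(Rational(42193, 3), -1) = Rational(3, 42193)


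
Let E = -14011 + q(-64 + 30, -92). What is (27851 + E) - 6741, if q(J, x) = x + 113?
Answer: 7120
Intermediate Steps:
q(J, x) = 113 + x
E = -13990 (E = -14011 + (113 - 92) = -14011 + 21 = -13990)
(27851 + E) - 6741 = (27851 - 13990) - 6741 = 13861 - 6741 = 7120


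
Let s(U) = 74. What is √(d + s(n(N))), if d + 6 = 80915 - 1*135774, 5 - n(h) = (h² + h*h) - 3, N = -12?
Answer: I*√54791 ≈ 234.07*I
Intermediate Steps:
n(h) = 8 - 2*h² (n(h) = 5 - ((h² + h*h) - 3) = 5 - ((h² + h²) - 3) = 5 - (2*h² - 3) = 5 - (-3 + 2*h²) = 5 + (3 - 2*h²) = 8 - 2*h²)
d = -54865 (d = -6 + (80915 - 1*135774) = -6 + (80915 - 135774) = -6 - 54859 = -54865)
√(d + s(n(N))) = √(-54865 + 74) = √(-54791) = I*√54791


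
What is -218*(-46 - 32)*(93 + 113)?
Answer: 3502824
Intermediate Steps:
-218*(-46 - 32)*(93 + 113) = -(-17004)*206 = -218*(-16068) = 3502824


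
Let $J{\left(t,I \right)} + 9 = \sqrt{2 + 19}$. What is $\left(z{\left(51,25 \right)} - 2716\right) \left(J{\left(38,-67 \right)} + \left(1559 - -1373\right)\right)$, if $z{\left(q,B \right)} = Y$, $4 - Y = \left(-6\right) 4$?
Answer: $-7857024 - 2688 \sqrt{21} \approx -7.8693 \cdot 10^{6}$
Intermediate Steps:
$Y = 28$ ($Y = 4 - \left(-6\right) 4 = 4 - -24 = 4 + 24 = 28$)
$J{\left(t,I \right)} = -9 + \sqrt{21}$ ($J{\left(t,I \right)} = -9 + \sqrt{2 + 19} = -9 + \sqrt{21}$)
$z{\left(q,B \right)} = 28$
$\left(z{\left(51,25 \right)} - 2716\right) \left(J{\left(38,-67 \right)} + \left(1559 - -1373\right)\right) = \left(28 - 2716\right) \left(\left(-9 + \sqrt{21}\right) + \left(1559 - -1373\right)\right) = - 2688 \left(\left(-9 + \sqrt{21}\right) + \left(1559 + 1373\right)\right) = - 2688 \left(\left(-9 + \sqrt{21}\right) + 2932\right) = - 2688 \left(2923 + \sqrt{21}\right) = -7857024 - 2688 \sqrt{21}$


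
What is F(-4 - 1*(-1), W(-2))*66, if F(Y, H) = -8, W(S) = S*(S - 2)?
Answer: -528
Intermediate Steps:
W(S) = S*(-2 + S)
F(-4 - 1*(-1), W(-2))*66 = -8*66 = -528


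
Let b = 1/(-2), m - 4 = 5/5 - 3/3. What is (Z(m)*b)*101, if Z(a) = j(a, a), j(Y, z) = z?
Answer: -202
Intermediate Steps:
m = 4 (m = 4 + (5/5 - 3/3) = 4 + (5*(⅕) - 3*⅓) = 4 + (1 - 1) = 4 + 0 = 4)
Z(a) = a
b = -½ ≈ -0.50000
(Z(m)*b)*101 = (4*(-½))*101 = -2*101 = -202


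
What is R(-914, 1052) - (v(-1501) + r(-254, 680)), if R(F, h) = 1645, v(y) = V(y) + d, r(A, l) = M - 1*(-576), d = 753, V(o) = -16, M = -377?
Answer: 709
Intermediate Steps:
r(A, l) = 199 (r(A, l) = -377 - 1*(-576) = -377 + 576 = 199)
v(y) = 737 (v(y) = -16 + 753 = 737)
R(-914, 1052) - (v(-1501) + r(-254, 680)) = 1645 - (737 + 199) = 1645 - 1*936 = 1645 - 936 = 709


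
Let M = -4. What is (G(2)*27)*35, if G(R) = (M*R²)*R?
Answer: -30240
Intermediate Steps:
G(R) = -4*R³ (G(R) = (-4*R²)*R = -4*R³)
(G(2)*27)*35 = (-4*2³*27)*35 = (-4*8*27)*35 = -32*27*35 = -864*35 = -30240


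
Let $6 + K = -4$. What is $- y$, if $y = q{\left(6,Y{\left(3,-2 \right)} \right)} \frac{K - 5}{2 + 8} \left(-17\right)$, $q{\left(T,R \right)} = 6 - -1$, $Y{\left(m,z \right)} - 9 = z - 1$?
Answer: $- \frac{357}{2} \approx -178.5$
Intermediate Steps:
$K = -10$ ($K = -6 - 4 = -10$)
$Y{\left(m,z \right)} = 8 + z$ ($Y{\left(m,z \right)} = 9 + \left(z - 1\right) = 9 + \left(-1 + z\right) = 8 + z$)
$q{\left(T,R \right)} = 7$ ($q{\left(T,R \right)} = 6 + 1 = 7$)
$y = \frac{357}{2}$ ($y = 7 \frac{-10 - 5}{2 + 8} \left(-17\right) = 7 \left(- \frac{15}{10}\right) \left(-17\right) = 7 \left(\left(-15\right) \frac{1}{10}\right) \left(-17\right) = 7 \left(- \frac{3}{2}\right) \left(-17\right) = \left(- \frac{21}{2}\right) \left(-17\right) = \frac{357}{2} \approx 178.5$)
$- y = \left(-1\right) \frac{357}{2} = - \frac{357}{2}$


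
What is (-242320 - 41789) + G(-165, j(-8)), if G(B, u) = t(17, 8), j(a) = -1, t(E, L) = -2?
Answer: -284111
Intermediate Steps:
G(B, u) = -2
(-242320 - 41789) + G(-165, j(-8)) = (-242320 - 41789) - 2 = -284109 - 2 = -284111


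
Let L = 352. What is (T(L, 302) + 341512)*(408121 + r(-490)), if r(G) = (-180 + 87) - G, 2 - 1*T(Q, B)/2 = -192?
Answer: 139672304200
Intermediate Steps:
T(Q, B) = 388 (T(Q, B) = 4 - 2*(-192) = 4 + 384 = 388)
r(G) = -93 - G
(T(L, 302) + 341512)*(408121 + r(-490)) = (388 + 341512)*(408121 + (-93 - 1*(-490))) = 341900*(408121 + (-93 + 490)) = 341900*(408121 + 397) = 341900*408518 = 139672304200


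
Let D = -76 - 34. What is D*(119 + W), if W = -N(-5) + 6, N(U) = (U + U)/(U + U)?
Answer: -13640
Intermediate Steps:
N(U) = 1 (N(U) = (2*U)/((2*U)) = (2*U)*(1/(2*U)) = 1)
W = 5 (W = -1*1 + 6 = -1 + 6 = 5)
D = -110
D*(119 + W) = -110*(119 + 5) = -110*124 = -13640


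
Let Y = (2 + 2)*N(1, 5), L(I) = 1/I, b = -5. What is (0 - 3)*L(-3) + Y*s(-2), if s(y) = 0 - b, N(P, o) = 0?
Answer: 1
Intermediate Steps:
Y = 0 (Y = (2 + 2)*0 = 4*0 = 0)
s(y) = 5 (s(y) = 0 - 1*(-5) = 0 + 5 = 5)
(0 - 3)*L(-3) + Y*s(-2) = (0 - 3)/(-3) + 0*5 = -3*(-⅓) + 0 = 1 + 0 = 1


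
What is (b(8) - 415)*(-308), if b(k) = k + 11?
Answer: 121968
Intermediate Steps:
b(k) = 11 + k
(b(8) - 415)*(-308) = ((11 + 8) - 415)*(-308) = (19 - 415)*(-308) = -396*(-308) = 121968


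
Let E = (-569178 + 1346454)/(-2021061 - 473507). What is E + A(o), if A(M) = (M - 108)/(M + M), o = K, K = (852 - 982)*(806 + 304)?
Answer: 1415767939/7499295050 ≈ 0.18879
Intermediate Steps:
K = -144300 (K = -130*1110 = -144300)
o = -144300
E = -194319/623642 (E = 777276/(-2494568) = 777276*(-1/2494568) = -194319/623642 ≈ -0.31159)
A(M) = (-108 + M)/(2*M) (A(M) = (-108 + M)/((2*M)) = (-108 + M)*(1/(2*M)) = (-108 + M)/(2*M))
E + A(o) = -194319/623642 + (½)*(-108 - 144300)/(-144300) = -194319/623642 + (½)*(-1/144300)*(-144408) = -194319/623642 + 6017/12025 = 1415767939/7499295050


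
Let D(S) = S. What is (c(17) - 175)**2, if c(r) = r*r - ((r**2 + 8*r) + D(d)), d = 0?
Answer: 96721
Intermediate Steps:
c(r) = -8*r (c(r) = r*r - ((r**2 + 8*r) + 0) = r**2 - (r**2 + 8*r) = r**2 + (-r**2 - 8*r) = -8*r)
(c(17) - 175)**2 = (-8*17 - 175)**2 = (-136 - 175)**2 = (-311)**2 = 96721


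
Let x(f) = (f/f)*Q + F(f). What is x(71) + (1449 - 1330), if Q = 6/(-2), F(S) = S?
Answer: 187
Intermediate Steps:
Q = -3 (Q = 6*(-½) = -3)
x(f) = -3 + f (x(f) = (f/f)*(-3) + f = 1*(-3) + f = -3 + f)
x(71) + (1449 - 1330) = (-3 + 71) + (1449 - 1330) = 68 + 119 = 187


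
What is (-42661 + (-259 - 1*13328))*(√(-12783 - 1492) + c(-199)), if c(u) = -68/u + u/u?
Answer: -15018216/199 - 281240*I*√571 ≈ -75468.0 - 6.7204e+6*I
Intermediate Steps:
c(u) = 1 - 68/u (c(u) = -68/u + 1 = 1 - 68/u)
(-42661 + (-259 - 1*13328))*(√(-12783 - 1492) + c(-199)) = (-42661 + (-259 - 1*13328))*(√(-12783 - 1492) + (-68 - 199)/(-199)) = (-42661 + (-259 - 13328))*(√(-14275) - 1/199*(-267)) = (-42661 - 13587)*(5*I*√571 + 267/199) = -56248*(267/199 + 5*I*√571) = -15018216/199 - 281240*I*√571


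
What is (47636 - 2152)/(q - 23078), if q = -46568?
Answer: -22742/34823 ≈ -0.65307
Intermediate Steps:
(47636 - 2152)/(q - 23078) = (47636 - 2152)/(-46568 - 23078) = 45484/(-69646) = 45484*(-1/69646) = -22742/34823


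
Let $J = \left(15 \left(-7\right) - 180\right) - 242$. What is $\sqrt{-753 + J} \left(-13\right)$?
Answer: $- 208 i \sqrt{5} \approx - 465.1 i$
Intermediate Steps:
$J = -527$ ($J = \left(-105 - 180\right) - 242 = -285 - 242 = -527$)
$\sqrt{-753 + J} \left(-13\right) = \sqrt{-753 - 527} \left(-13\right) = \sqrt{-1280} \left(-13\right) = 16 i \sqrt{5} \left(-13\right) = - 208 i \sqrt{5}$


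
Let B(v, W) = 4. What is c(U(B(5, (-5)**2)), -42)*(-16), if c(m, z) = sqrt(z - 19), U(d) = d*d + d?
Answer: -16*I*sqrt(61) ≈ -124.96*I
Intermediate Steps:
U(d) = d + d**2 (U(d) = d**2 + d = d + d**2)
c(m, z) = sqrt(-19 + z)
c(U(B(5, (-5)**2)), -42)*(-16) = sqrt(-19 - 42)*(-16) = sqrt(-61)*(-16) = (I*sqrt(61))*(-16) = -16*I*sqrt(61)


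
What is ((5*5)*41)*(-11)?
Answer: -11275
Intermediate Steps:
((5*5)*41)*(-11) = (25*41)*(-11) = 1025*(-11) = -11275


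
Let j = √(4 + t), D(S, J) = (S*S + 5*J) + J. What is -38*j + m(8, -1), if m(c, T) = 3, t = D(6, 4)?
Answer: -301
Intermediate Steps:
D(S, J) = S² + 6*J (D(S, J) = (S² + 5*J) + J = S² + 6*J)
t = 60 (t = 6² + 6*4 = 36 + 24 = 60)
j = 8 (j = √(4 + 60) = √64 = 8)
-38*j + m(8, -1) = -38*8 + 3 = -304 + 3 = -301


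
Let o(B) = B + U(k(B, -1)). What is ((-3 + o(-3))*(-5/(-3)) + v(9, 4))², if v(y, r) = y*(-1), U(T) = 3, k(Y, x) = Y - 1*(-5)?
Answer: 196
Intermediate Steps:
k(Y, x) = 5 + Y (k(Y, x) = Y + 5 = 5 + Y)
o(B) = 3 + B (o(B) = B + 3 = 3 + B)
v(y, r) = -y
((-3 + o(-3))*(-5/(-3)) + v(9, 4))² = ((-3 + (3 - 3))*(-5/(-3)) - 1*9)² = ((-3 + 0)*(-5*(-⅓)) - 9)² = (-3*5/3 - 9)² = (-5 - 9)² = (-14)² = 196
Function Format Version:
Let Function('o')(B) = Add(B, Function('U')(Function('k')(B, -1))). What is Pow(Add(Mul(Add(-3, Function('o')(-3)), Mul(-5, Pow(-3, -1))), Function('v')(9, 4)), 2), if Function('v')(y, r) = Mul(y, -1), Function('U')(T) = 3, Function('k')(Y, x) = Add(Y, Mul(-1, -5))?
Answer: 196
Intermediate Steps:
Function('k')(Y, x) = Add(5, Y) (Function('k')(Y, x) = Add(Y, 5) = Add(5, Y))
Function('o')(B) = Add(3, B) (Function('o')(B) = Add(B, 3) = Add(3, B))
Function('v')(y, r) = Mul(-1, y)
Pow(Add(Mul(Add(-3, Function('o')(-3)), Mul(-5, Pow(-3, -1))), Function('v')(9, 4)), 2) = Pow(Add(Mul(Add(-3, Add(3, -3)), Mul(-5, Pow(-3, -1))), Mul(-1, 9)), 2) = Pow(Add(Mul(Add(-3, 0), Mul(-5, Rational(-1, 3))), -9), 2) = Pow(Add(Mul(-3, Rational(5, 3)), -9), 2) = Pow(Add(-5, -9), 2) = Pow(-14, 2) = 196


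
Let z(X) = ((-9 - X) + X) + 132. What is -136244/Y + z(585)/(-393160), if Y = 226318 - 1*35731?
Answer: -53589133241/74931184920 ≈ -0.71518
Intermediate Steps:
Y = 190587 (Y = 226318 - 35731 = 190587)
z(X) = 123 (z(X) = -9 + 132 = 123)
-136244/Y + z(585)/(-393160) = -136244/190587 + 123/(-393160) = -136244*1/190587 + 123*(-1/393160) = -136244/190587 - 123/393160 = -53589133241/74931184920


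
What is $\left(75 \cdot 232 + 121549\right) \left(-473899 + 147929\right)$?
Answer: $-45293205530$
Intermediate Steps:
$\left(75 \cdot 232 + 121549\right) \left(-473899 + 147929\right) = \left(17400 + 121549\right) \left(-325970\right) = 138949 \left(-325970\right) = -45293205530$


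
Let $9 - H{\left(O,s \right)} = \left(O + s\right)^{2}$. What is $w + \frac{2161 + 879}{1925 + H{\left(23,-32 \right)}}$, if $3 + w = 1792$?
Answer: $\frac{3318057}{1853} \approx 1790.6$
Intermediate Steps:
$H{\left(O,s \right)} = 9 - \left(O + s\right)^{2}$
$w = 1789$ ($w = -3 + 1792 = 1789$)
$w + \frac{2161 + 879}{1925 + H{\left(23,-32 \right)}} = 1789 + \frac{2161 + 879}{1925 + \left(9 - \left(23 - 32\right)^{2}\right)} = 1789 + \frac{3040}{1925 + \left(9 - \left(-9\right)^{2}\right)} = 1789 + \frac{3040}{1925 + \left(9 - 81\right)} = 1789 + \frac{3040}{1925 - 72} = 1789 + \frac{3040}{1853} = \frac{3318057}{1853}$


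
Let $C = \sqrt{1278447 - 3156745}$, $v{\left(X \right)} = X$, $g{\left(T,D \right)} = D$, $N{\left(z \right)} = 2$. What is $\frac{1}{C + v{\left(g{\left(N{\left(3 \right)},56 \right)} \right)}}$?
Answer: $\frac{28}{940717} - \frac{i \sqrt{1878298}}{1881434} \approx 2.9765 \cdot 10^{-5} - 0.00072844 i$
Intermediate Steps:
$C = i \sqrt{1878298}$ ($C = \sqrt{-1878298} = i \sqrt{1878298} \approx 1370.5 i$)
$\frac{1}{C + v{\left(g{\left(N{\left(3 \right)},56 \right)} \right)}} = \frac{1}{i \sqrt{1878298} + 56} = \frac{1}{56 + i \sqrt{1878298}}$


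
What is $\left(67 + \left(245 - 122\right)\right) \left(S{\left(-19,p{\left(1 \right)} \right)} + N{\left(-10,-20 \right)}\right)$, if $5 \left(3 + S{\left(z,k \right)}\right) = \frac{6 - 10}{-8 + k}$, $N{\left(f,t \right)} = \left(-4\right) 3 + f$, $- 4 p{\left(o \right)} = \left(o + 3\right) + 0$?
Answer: $- \frac{42598}{9} \approx -4733.1$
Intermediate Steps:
$p{\left(o \right)} = - \frac{3}{4} - \frac{o}{4}$ ($p{\left(o \right)} = - \frac{\left(o + 3\right) + 0}{4} = - \frac{\left(3 + o\right) + 0}{4} = - \frac{3 + o}{4} = - \frac{3}{4} - \frac{o}{4}$)
$N{\left(f,t \right)} = -12 + f$
$S{\left(z,k \right)} = -3 - \frac{4}{5 \left(-8 + k\right)}$ ($S{\left(z,k \right)} = -3 + \frac{\left(6 - 10\right) \frac{1}{-8 + k}}{5} = -3 + \frac{\left(-4\right) \frac{1}{-8 + k}}{5} = -3 - \frac{4}{5 \left(-8 + k\right)}$)
$\left(67 + \left(245 - 122\right)\right) \left(S{\left(-19,p{\left(1 \right)} \right)} + N{\left(-10,-20 \right)}\right) = \left(67 + \left(245 - 122\right)\right) \left(\frac{116 - 15 \left(- \frac{3}{4} - \frac{1}{4}\right)}{5 \left(-8 - 1\right)} - 22\right) = \left(67 + 123\right) \left(\frac{116 - -15}{5 \left(-8 - 1\right)} - 22\right) = 190 \left(\frac{116 + 15}{5 \left(-9\right)} - 22\right) = 190 \left(\frac{1}{5} \left(- \frac{1}{9}\right) 131 - 22\right) = 190 \left(- \frac{131}{45} - 22\right) = 190 \left(- \frac{1121}{45}\right) = - \frac{42598}{9}$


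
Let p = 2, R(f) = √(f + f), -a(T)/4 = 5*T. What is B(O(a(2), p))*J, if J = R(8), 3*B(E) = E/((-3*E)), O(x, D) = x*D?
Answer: -4/9 ≈ -0.44444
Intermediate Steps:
a(T) = -20*T
R(f) = √2*√f (R(f) = √(2*f) = √2*√f)
O(x, D) = D*x
B(E) = -⅑ (B(E) = (E/((-3*E)))/3 = (E*(-1/(3*E)))/3 = (⅓)*(-⅓) = -⅑)
J = 4 (J = √2*√8 = √2*(2*√2) = 4)
B(O(a(2), p))*J = -⅑*4 = -4/9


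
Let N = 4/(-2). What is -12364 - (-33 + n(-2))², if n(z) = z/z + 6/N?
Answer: -13589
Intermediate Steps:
N = -2 (N = 4*(-½) = -2)
n(z) = -2 (n(z) = z/z + 6/(-2) = 1 + 6*(-½) = 1 - 3 = -2)
-12364 - (-33 + n(-2))² = -12364 - (-33 - 2)² = -12364 - 1*(-35)² = -12364 - 1*1225 = -12364 - 1225 = -13589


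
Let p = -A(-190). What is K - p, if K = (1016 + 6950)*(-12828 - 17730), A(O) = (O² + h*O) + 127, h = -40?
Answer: -243381201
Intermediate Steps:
A(O) = 127 + O² - 40*O (A(O) = (O² - 40*O) + 127 = 127 + O² - 40*O)
p = -43827 (p = -(127 + (-190)² - 40*(-190)) = -(127 + 36100 + 7600) = -1*43827 = -43827)
K = -243425028 (K = 7966*(-30558) = -243425028)
K - p = -243425028 - 1*(-43827) = -243425028 + 43827 = -243381201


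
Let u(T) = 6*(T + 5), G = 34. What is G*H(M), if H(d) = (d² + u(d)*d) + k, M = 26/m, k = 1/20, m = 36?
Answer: 349316/405 ≈ 862.51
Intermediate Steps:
u(T) = 30 + 6*T (u(T) = 6*(5 + T) = 30 + 6*T)
k = 1/20 ≈ 0.050000
M = 13/18 (M = 26/36 = 26*(1/36) = 13/18 ≈ 0.72222)
H(d) = 1/20 + d² + d*(30 + 6*d) (H(d) = (d² + (30 + 6*d)*d) + 1/20 = (d² + d*(30 + 6*d)) + 1/20 = 1/20 + d² + d*(30 + 6*d))
G*H(M) = 34*(1/20 + 7*(13/18)² + 30*(13/18)) = 34*(1/20 + 7*(169/324) + 65/3) = 34*(1/20 + 1183/324 + 65/3) = 34*(10274/405) = 349316/405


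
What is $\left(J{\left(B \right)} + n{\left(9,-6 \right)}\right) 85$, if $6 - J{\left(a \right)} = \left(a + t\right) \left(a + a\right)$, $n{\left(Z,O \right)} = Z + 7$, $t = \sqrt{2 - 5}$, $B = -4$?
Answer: $-850 + 680 i \sqrt{3} \approx -850.0 + 1177.8 i$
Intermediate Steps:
$t = i \sqrt{3}$ ($t = \sqrt{-3} = i \sqrt{3} \approx 1.732 i$)
$n{\left(Z,O \right)} = 7 + Z$
$J{\left(a \right)} = 6 - 2 a \left(a + i \sqrt{3}\right)$ ($J{\left(a \right)} = 6 - \left(a + i \sqrt{3}\right) \left(a + a\right) = 6 - \left(a + i \sqrt{3}\right) 2 a = 6 - 2 a \left(a + i \sqrt{3}\right)$)
$\left(J{\left(B \right)} + n{\left(9,-6 \right)}\right) 85 = \left(\left(6 - 2 \left(-4\right)^{2} - 2 i \left(-4\right) \sqrt{3}\right) + \left(7 + 9\right)\right) 85 = \left(\left(6 - 32 + 8 i \sqrt{3}\right) + 16\right) 85 = \left(\left(-26 + 8 i \sqrt{3}\right) + 16\right) 85 = \left(-10 + 8 i \sqrt{3}\right) 85 = -850 + 680 i \sqrt{3}$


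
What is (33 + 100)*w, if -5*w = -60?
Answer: 1596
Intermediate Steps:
w = 12 (w = -⅕*(-60) = 12)
(33 + 100)*w = (33 + 100)*12 = 133*12 = 1596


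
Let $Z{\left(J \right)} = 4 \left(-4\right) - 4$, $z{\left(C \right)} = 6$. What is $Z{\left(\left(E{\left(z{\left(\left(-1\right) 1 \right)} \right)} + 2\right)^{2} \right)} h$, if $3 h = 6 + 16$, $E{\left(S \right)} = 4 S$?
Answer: $- \frac{440}{3} \approx -146.67$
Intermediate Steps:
$h = \frac{22}{3}$ ($h = \frac{6 + 16}{3} = \frac{1}{3} \cdot 22 = \frac{22}{3} \approx 7.3333$)
$Z{\left(J \right)} = -20$ ($Z{\left(J \right)} = -16 - 4 = -20$)
$Z{\left(\left(E{\left(z{\left(\left(-1\right) 1 \right)} \right)} + 2\right)^{2} \right)} h = \left(-20\right) \frac{22}{3} = - \frac{440}{3}$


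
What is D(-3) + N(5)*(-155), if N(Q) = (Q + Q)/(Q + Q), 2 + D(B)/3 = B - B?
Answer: -161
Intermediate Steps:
D(B) = -6 (D(B) = -6 + 3*(B - B) = -6 + 3*0 = -6 + 0 = -6)
N(Q) = 1 (N(Q) = (2*Q)/((2*Q)) = (2*Q)*(1/(2*Q)) = 1)
D(-3) + N(5)*(-155) = -6 + 1*(-155) = -6 - 155 = -161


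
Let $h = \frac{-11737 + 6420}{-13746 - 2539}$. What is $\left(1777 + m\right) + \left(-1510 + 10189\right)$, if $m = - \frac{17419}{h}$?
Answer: $- \frac{228073863}{5317} \approx -42895.0$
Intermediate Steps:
$h = \frac{5317}{16285}$ ($h = - \frac{5317}{-16285} = \left(-5317\right) \left(- \frac{1}{16285}\right) = \frac{5317}{16285} \approx 0.3265$)
$m = - \frac{283668415}{5317}$ ($m = - \frac{17419}{\frac{5317}{16285}} = \left(-17419\right) \frac{16285}{5317} = - \frac{283668415}{5317} \approx -53351.0$)
$\left(1777 + m\right) + \left(-1510 + 10189\right) = \left(1777 - \frac{283668415}{5317}\right) + \left(-1510 + 10189\right) = - \frac{274220106}{5317} + 8679 = - \frac{228073863}{5317}$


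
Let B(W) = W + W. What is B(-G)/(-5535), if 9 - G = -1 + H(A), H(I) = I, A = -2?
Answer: 8/1845 ≈ 0.0043360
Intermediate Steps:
G = 12 (G = 9 - (-1 - 2) = 9 - 1*(-3) = 9 + 3 = 12)
B(W) = 2*W
B(-G)/(-5535) = (2*(-1*12))/(-5535) = (2*(-12))*(-1/5535) = -24*(-1/5535) = 8/1845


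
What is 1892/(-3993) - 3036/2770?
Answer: -789254/502755 ≈ -1.5699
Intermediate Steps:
1892/(-3993) - 3036/2770 = 1892*(-1/3993) - 3036*1/2770 = -172/363 - 1518/1385 = -789254/502755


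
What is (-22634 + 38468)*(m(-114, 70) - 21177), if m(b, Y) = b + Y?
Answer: -336013314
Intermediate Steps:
m(b, Y) = Y + b
(-22634 + 38468)*(m(-114, 70) - 21177) = (-22634 + 38468)*((70 - 114) - 21177) = 15834*(-44 - 21177) = 15834*(-21221) = -336013314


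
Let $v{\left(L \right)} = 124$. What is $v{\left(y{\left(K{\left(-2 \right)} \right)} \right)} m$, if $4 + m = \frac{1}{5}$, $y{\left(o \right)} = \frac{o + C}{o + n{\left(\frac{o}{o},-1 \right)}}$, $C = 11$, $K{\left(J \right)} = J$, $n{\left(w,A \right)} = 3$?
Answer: $- \frac{2356}{5} \approx -471.2$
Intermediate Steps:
$y{\left(o \right)} = \frac{11 + o}{3 + o}$ ($y{\left(o \right)} = \frac{o + 11}{o + 3} = \frac{11 + o}{3 + o}$)
$m = - \frac{19}{5}$ ($m = -4 + \frac{1}{5} = - \frac{19}{5} \approx -3.8$)
$v{\left(y{\left(K{\left(-2 \right)} \right)} \right)} m = 124 \left(- \frac{19}{5}\right) = - \frac{2356}{5}$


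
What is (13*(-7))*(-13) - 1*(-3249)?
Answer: 4432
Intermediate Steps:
(13*(-7))*(-13) - 1*(-3249) = -91*(-13) + 3249 = 1183 + 3249 = 4432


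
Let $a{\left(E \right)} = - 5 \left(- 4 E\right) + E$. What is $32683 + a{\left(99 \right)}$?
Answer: $34762$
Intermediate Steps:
$a{\left(E \right)} = 21 E$ ($a{\left(E \right)} = 20 E + E = 21 E$)
$32683 + a{\left(99 \right)} = 32683 + 21 \cdot 99 = 32683 + 2079 = 34762$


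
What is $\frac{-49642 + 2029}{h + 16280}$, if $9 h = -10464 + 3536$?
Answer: $- \frac{428517}{139592} \approx -3.0698$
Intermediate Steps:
$h = - \frac{6928}{9}$ ($h = \frac{-10464 + 3536}{9} = \frac{1}{9} \left(-6928\right) = - \frac{6928}{9} \approx -769.78$)
$\frac{-49642 + 2029}{h + 16280} = \frac{-49642 + 2029}{- \frac{6928}{9} + 16280} = - \frac{47613}{\frac{139592}{9}} = \left(-47613\right) \frac{9}{139592} = - \frac{428517}{139592}$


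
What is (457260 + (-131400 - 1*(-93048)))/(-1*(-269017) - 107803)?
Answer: 69818/26869 ≈ 2.5985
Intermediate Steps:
(457260 + (-131400 - 1*(-93048)))/(-1*(-269017) - 107803) = (457260 + (-131400 + 93048))/(269017 - 107803) = (457260 - 38352)/161214 = 418908*(1/161214) = 69818/26869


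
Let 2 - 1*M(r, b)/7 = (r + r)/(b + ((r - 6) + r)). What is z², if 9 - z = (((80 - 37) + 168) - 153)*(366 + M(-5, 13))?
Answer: 3848093089/9 ≈ 4.2757e+8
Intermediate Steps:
M(r, b) = 14 - 14*r/(-6 + b + 2*r) (M(r, b) = 14 - 7*(r + r)/(b + ((r - 6) + r)) = 14 - 7*2*r/(b + ((-6 + r) + r)) = 14 - 7*2*r/(b + (-6 + 2*r)) = 14 - 7*2*r/(-6 + b + 2*r) = 14 - 14*r/(-6 + b + 2*r))
z = -62033/3 (z = 9 - (((80 - 37) + 168) - 153)*(366 + 14*(-6 + 13 - 5)/(-6 + 13 + 2*(-5))) = 9 - ((43 + 168) - 153)*(366 + 14*2/(-6 + 13 - 10)) = 9 - (211 - 153)*(366 + 14*2/(-3)) = 9 - 58*(366 + 14*(-⅓)*2) = 9 - 58*(366 - 28/3) = 9 - 58*1070/3 = 9 - 1*62060/3 = 9 - 62060/3 = -62033/3 ≈ -20678.)
z² = (-62033/3)² = 3848093089/9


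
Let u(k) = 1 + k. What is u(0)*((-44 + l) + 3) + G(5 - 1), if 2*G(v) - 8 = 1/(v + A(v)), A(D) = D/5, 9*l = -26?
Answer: -5729/144 ≈ -39.785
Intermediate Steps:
l = -26/9 (l = (⅑)*(-26) = -26/9 ≈ -2.8889)
A(D) = D/5 (A(D) = D*(⅕) = D/5)
G(v) = 4 + 5/(12*v) (G(v) = 4 + 1/(2*(v + v/5)) = 4 + 1/(2*((6*v/5))) = 4 + (5/(6*v))/2 = 4 + 5/(12*v))
u(0)*((-44 + l) + 3) + G(5 - 1) = (1 + 0)*((-44 - 26/9) + 3) + (4 + 5/(12*(5 - 1))) = 1*(-422/9 + 3) + (4 + (5/12)/4) = 1*(-395/9) + (4 + (5/12)*(¼)) = -395/9 + (4 + 5/48) = -395/9 + 197/48 = -5729/144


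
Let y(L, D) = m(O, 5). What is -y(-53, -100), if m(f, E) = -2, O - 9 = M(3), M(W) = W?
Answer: 2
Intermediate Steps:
O = 12 (O = 9 + 3 = 12)
y(L, D) = -2
-y(-53, -100) = -1*(-2) = 2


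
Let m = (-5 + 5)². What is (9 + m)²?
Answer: 81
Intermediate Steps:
m = 0 (m = 0² = 0)
(9 + m)² = (9 + 0)² = 9² = 81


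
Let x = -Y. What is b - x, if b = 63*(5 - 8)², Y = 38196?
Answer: 38763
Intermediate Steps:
x = -38196 (x = -1*38196 = -38196)
b = 567 (b = 63*(-3)² = 63*9 = 567)
b - x = 567 - 1*(-38196) = 567 + 38196 = 38763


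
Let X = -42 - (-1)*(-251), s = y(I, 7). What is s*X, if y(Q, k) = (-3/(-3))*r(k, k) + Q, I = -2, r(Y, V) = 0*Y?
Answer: 586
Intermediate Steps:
r(Y, V) = 0
y(Q, k) = Q (y(Q, k) = -3/(-3)*0 + Q = -3*(-1/3)*0 + Q = 1*0 + Q = 0 + Q = Q)
s = -2
X = -293 (X = -42 - 1*251 = -42 - 251 = -293)
s*X = -2*(-293) = 586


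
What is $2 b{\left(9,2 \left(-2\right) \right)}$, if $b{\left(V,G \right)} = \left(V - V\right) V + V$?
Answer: $18$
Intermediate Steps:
$b{\left(V,G \right)} = V$ ($b{\left(V,G \right)} = 0 V + V = 0 + V = V$)
$2 b{\left(9,2 \left(-2\right) \right)} = 2 \cdot 9 = 18$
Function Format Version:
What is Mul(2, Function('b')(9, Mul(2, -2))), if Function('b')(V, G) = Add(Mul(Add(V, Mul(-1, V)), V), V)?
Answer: 18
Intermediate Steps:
Function('b')(V, G) = V (Function('b')(V, G) = Add(Mul(0, V), V) = Add(0, V) = V)
Mul(2, Function('b')(9, Mul(2, -2))) = Mul(2, 9) = 18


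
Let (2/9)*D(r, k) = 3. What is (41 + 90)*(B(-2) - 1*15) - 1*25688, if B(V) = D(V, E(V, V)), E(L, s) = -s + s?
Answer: -51769/2 ≈ -25885.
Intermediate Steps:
E(L, s) = 0
D(r, k) = 27/2 (D(r, k) = (9/2)*3 = 27/2)
B(V) = 27/2
(41 + 90)*(B(-2) - 1*15) - 1*25688 = (41 + 90)*(27/2 - 1*15) - 1*25688 = 131*(27/2 - 15) - 25688 = 131*(-3/2) - 25688 = -393/2 - 25688 = -51769/2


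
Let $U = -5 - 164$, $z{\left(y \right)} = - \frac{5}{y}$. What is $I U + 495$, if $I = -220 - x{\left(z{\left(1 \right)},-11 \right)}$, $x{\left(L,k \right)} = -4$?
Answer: $36999$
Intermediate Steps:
$U = -169$ ($U = -5 - 164 = -169$)
$I = -216$ ($I = -220 - -4 = -220 + 4 = -216$)
$I U + 495 = \left(-216\right) \left(-169\right) + 495 = 36504 + 495 = 36999$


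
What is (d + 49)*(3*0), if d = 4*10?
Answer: 0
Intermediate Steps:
d = 40
(d + 49)*(3*0) = (40 + 49)*(3*0) = 89*0 = 0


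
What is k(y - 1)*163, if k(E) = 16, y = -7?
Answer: 2608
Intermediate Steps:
k(y - 1)*163 = 16*163 = 2608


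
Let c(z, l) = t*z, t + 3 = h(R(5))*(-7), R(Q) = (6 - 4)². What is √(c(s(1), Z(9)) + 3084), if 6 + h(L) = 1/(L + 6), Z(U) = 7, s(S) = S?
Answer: √312230/10 ≈ 55.878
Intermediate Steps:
R(Q) = 4 (R(Q) = 2² = 4)
h(L) = -6 + 1/(6 + L) (h(L) = -6 + 1/(L + 6) = -6 + 1/(6 + L))
t = 383/10 (t = -3 + ((-35 - 6*4)/(6 + 4))*(-7) = -3 + ((-35 - 24)/10)*(-7) = -3 + ((⅒)*(-59))*(-7) = -3 - 59/10*(-7) = -3 + 413/10 = 383/10 ≈ 38.300)
c(z, l) = 383*z/10
√(c(s(1), Z(9)) + 3084) = √((383/10)*1 + 3084) = √(383/10 + 3084) = √(31223/10) = √312230/10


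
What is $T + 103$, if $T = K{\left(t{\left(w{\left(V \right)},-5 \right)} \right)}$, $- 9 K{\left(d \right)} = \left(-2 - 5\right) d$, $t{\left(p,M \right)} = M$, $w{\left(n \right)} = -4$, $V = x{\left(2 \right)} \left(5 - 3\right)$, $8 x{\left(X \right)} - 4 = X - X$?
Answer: $\frac{892}{9} \approx 99.111$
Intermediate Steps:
$x{\left(X \right)} = \frac{1}{2}$ ($x{\left(X \right)} = \frac{1}{2} + \frac{X - X}{8} = \frac{1}{2} + \frac{1}{8} \cdot 0 = \frac{1}{2} + 0 = \frac{1}{2}$)
$V = 1$ ($V = \frac{5 - 3}{2} = \frac{1}{2} \cdot 2 = 1$)
$K{\left(d \right)} = \frac{7 d}{9}$ ($K{\left(d \right)} = - \frac{\left(-2 - 5\right) d}{9} = - \frac{\left(-7\right) d}{9} = \frac{7 d}{9}$)
$T = - \frac{35}{9}$ ($T = \frac{7}{9} \left(-5\right) = - \frac{35}{9} \approx -3.8889$)
$T + 103 = - \frac{35}{9} + 103 = \frac{892}{9}$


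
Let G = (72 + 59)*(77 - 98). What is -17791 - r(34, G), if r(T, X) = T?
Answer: -17825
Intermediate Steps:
G = -2751 (G = 131*(-21) = -2751)
-17791 - r(34, G) = -17791 - 1*34 = -17791 - 34 = -17825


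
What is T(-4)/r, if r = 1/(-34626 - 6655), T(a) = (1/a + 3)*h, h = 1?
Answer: -454091/4 ≈ -1.1352e+5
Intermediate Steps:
T(a) = 3 + 1/a (T(a) = (1/a + 3)*1 = (3 + 1/a)*1 = 3 + 1/a)
r = -1/41281 (r = 1/(-41281) = -1/41281 ≈ -2.4224e-5)
T(-4)/r = (3 + 1/(-4))/(-1/41281) = (3 - ¼)*(-41281) = (11/4)*(-41281) = -454091/4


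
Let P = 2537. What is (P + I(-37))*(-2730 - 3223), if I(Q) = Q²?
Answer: -23252418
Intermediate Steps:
(P + I(-37))*(-2730 - 3223) = (2537 + (-37)²)*(-2730 - 3223) = (2537 + 1369)*(-5953) = 3906*(-5953) = -23252418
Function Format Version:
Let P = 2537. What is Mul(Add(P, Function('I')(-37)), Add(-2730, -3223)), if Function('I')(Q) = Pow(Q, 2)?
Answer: -23252418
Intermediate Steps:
Mul(Add(P, Function('I')(-37)), Add(-2730, -3223)) = Mul(Add(2537, Pow(-37, 2)), Add(-2730, -3223)) = Mul(Add(2537, 1369), -5953) = Mul(3906, -5953) = -23252418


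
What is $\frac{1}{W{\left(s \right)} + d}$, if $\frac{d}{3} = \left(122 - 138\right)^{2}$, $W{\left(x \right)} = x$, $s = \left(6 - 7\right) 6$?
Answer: $\frac{1}{762} \approx 0.0013123$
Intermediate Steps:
$s = -6$ ($s = \left(-1\right) 6 = -6$)
$d = 768$ ($d = 3 \left(122 - 138\right)^{2} = 3 \left(-16\right)^{2} = 3 \cdot 256 = 768$)
$\frac{1}{W{\left(s \right)} + d} = \frac{1}{-6 + 768} = \frac{1}{762}$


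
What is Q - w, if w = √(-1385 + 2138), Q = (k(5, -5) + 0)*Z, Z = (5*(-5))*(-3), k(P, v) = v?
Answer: -375 - √753 ≈ -402.44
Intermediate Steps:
Z = 75 (Z = -25*(-3) = 75)
Q = -375 (Q = (-5 + 0)*75 = -5*75 = -375)
w = √753 ≈ 27.441
Q - w = -375 - √753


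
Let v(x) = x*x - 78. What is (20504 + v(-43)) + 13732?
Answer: 36007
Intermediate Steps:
v(x) = -78 + x² (v(x) = x² - 78 = -78 + x²)
(20504 + v(-43)) + 13732 = (20504 + (-78 + (-43)²)) + 13732 = (20504 + (-78 + 1849)) + 13732 = (20504 + 1771) + 13732 = 22275 + 13732 = 36007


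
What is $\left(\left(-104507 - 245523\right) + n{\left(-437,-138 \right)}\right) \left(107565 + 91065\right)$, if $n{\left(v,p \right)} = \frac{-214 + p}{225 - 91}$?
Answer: $- \frac{4658307705180}{67} \approx -6.9527 \cdot 10^{10}$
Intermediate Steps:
$n{\left(v,p \right)} = - \frac{107}{67} + \frac{p}{134}$ ($n{\left(v,p \right)} = \frac{-214 + p}{134} = \left(-214 + p\right) \frac{1}{134} = - \frac{107}{67} + \frac{p}{134}$)
$\left(\left(-104507 - 245523\right) + n{\left(-437,-138 \right)}\right) \left(107565 + 91065\right) = \left(\left(-104507 - 245523\right) + \left(- \frac{107}{67} + \frac{1}{134} \left(-138\right)\right)\right) \left(107565 + 91065\right) = \left(\left(-104507 - 245523\right) - \frac{176}{67}\right) 198630 = \left(-350030 - \frac{176}{67}\right) 198630 = \left(- \frac{23452186}{67}\right) 198630 = - \frac{4658307705180}{67}$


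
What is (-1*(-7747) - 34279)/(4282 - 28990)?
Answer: 2211/2059 ≈ 1.0738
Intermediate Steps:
(-1*(-7747) - 34279)/(4282 - 28990) = (7747 - 34279)/(-24708) = -26532*(-1/24708) = 2211/2059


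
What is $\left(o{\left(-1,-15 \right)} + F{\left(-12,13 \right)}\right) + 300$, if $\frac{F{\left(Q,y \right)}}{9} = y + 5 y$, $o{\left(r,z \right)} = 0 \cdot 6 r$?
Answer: $1002$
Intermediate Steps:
$o{\left(r,z \right)} = 0$ ($o{\left(r,z \right)} = 0 r = 0$)
$F{\left(Q,y \right)} = 54 y$ ($F{\left(Q,y \right)} = 9 \left(y + 5 y\right) = 9 \cdot 6 y = 54 y$)
$\left(o{\left(-1,-15 \right)} + F{\left(-12,13 \right)}\right) + 300 = \left(0 + 54 \cdot 13\right) + 300 = \left(0 + 702\right) + 300 = 702 + 300 = 1002$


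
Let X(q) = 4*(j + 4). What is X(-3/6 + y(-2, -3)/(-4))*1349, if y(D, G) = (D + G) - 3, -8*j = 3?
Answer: 39121/2 ≈ 19561.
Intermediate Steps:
j = -3/8 (j = -1/8*3 = -3/8 ≈ -0.37500)
y(D, G) = -3 + D + G
X(q) = 29/2 (X(q) = 4*(-3/8 + 4) = 4*(29/8) = 29/2)
X(-3/6 + y(-2, -3)/(-4))*1349 = (29/2)*1349 = 39121/2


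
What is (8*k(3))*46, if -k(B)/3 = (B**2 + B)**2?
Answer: -158976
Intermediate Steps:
k(B) = -3*(B + B**2)**2 (k(B) = -3*(B**2 + B)**2 = -3*(B + B**2)**2)
(8*k(3))*46 = (8*(-3*3**2*(1 + 3)**2))*46 = (8*(-3*9*4**2))*46 = (8*(-3*9*16))*46 = (8*(-432))*46 = -3456*46 = -158976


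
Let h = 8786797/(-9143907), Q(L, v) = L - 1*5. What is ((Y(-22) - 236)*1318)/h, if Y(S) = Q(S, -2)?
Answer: 3169589059038/8786797 ≈ 3.6072e+5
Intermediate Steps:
Q(L, v) = -5 + L (Q(L, v) = L - 5 = -5 + L)
Y(S) = -5 + S
h = -8786797/9143907 (h = 8786797*(-1/9143907) = -8786797/9143907 ≈ -0.96095)
((Y(-22) - 236)*1318)/h = (((-5 - 22) - 236)*1318)/(-8786797/9143907) = ((-27 - 236)*1318)*(-9143907/8786797) = -263*1318*(-9143907/8786797) = -346634*(-9143907/8786797) = 3169589059038/8786797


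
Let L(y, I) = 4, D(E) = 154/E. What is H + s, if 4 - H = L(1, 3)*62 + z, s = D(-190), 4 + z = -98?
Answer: -13567/95 ≈ -142.81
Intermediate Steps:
z = -102 (z = -4 - 98 = -102)
s = -77/95 (s = 154/(-190) = 154*(-1/190) = -77/95 ≈ -0.81053)
H = -142 (H = 4 - (4*62 - 102) = 4 - (248 - 102) = 4 - 1*146 = 4 - 146 = -142)
H + s = -142 - 77/95 = -13567/95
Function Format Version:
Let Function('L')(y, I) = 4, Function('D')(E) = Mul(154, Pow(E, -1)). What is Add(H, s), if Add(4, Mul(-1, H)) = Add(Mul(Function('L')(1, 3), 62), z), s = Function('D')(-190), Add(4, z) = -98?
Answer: Rational(-13567, 95) ≈ -142.81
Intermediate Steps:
z = -102 (z = Add(-4, -98) = -102)
s = Rational(-77, 95) (s = Mul(154, Pow(-190, -1)) = Mul(154, Rational(-1, 190)) = Rational(-77, 95) ≈ -0.81053)
H = -142 (H = Add(4, Mul(-1, Add(Mul(4, 62), -102))) = Add(4, Mul(-1, Add(248, -102))) = Add(4, Mul(-1, 146)) = Add(4, -146) = -142)
Add(H, s) = Add(-142, Rational(-77, 95)) = Rational(-13567, 95)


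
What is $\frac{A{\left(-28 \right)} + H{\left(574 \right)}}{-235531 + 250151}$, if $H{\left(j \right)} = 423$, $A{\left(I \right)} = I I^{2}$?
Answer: $- \frac{21529}{14620} \approx -1.4726$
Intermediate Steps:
$A{\left(I \right)} = I^{3}$
$\frac{A{\left(-28 \right)} + H{\left(574 \right)}}{-235531 + 250151} = \frac{\left(-28\right)^{3} + 423}{-235531 + 250151} = \frac{-21952 + 423}{14620} = \left(-21529\right) \frac{1}{14620} = - \frac{21529}{14620}$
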